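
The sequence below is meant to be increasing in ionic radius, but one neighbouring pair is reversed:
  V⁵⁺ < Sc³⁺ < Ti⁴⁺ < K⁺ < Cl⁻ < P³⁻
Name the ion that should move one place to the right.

The pair Sc³⁺, Ti⁴⁺ is the wrong way round — Ti⁴⁺ and Sc³⁺ share 18 electrons; the higher nuclear charge on Ti (Z=22) contracts it more, so Ti⁴⁺ < Sc³⁺. All other adjacent pairs agree with periodic trends, so Sc³⁺ is the misplaced ion.

Sc³⁺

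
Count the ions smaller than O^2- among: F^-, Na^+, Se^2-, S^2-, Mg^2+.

3

First list Z and electron count for each: Mg^2+ has 10 e⁻ (Z=12), Na^+ has 10 e⁻ (Z=11), F^- has 10 e⁻ (Z=9), O^2- has 10 e⁻ (Z=8), S^2- has 18 e⁻ (Z=16), Se^2- has 36 e⁻ (Z=34). Mg^2+ < Na^+ (both 10 e⁻, Z=12>11); Na^+ < F^- (isoelectronic, higher Z=11 is smaller); F^- < O^2- (both 10 e⁻, Z=9>8); O^2- < S^2- (same group, period 2 vs 3); S^2- < Se^2- (same group, 1 shell fewer).
Relative to O^2-, the ions that are smaller are Mg^2+, Na^+, F^-. So 3 are smaller.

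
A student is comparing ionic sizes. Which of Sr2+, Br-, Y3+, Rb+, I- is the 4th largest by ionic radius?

Work out protons and electrons: Y3+ has 36 e⁻ (Z=39), Sr2+ has 36 e⁻ (Z=38), Rb+ has 36 e⁻ (Z=37), Br- has 36 e⁻ (Z=35), I- has 54 e⁻ (Z=53). Y3+ < Sr2+ (isoelectronic, higher Z=39 is smaller); Sr2+ < Rb+ (both 36 e⁻, Z=38>37); Rb+ < Br- (isoelectronic, higher Z=37 is smaller); Br- < I- (same group, period 4 vs 5).
Full ascending order: Y3+ < Sr2+ < Rb+ < Br- < I-. Counting from the largest, position 4 is Sr2+.

Sr2+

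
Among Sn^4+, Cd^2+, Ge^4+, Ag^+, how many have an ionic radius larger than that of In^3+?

First list Z and electron count for each: Ge^4+ (Z=32, 28 e⁻), Sn^4+ (Z=50, 46 e⁻), In^3+ (Z=49, 46 e⁻), Cd^2+ (Z=48, 46 e⁻), Ag^+ (Z=47, 46 e⁻). Ge^4+ < Sn^4+ (same group, 1 shell fewer); Sn^4+ < In^3+ (both 46 e⁻, Z=50>49); In^3+ < Cd^2+ (isoelectronic, higher Z=49 is smaller); Cd^2+ < Ag^+ (isoelectronic, higher Z=48 is smaller).
Overall: Ge^4+ < Sn^4+ < In^3+ < Cd^2+ < Ag^+. In^3+ has 2 below it and 2 above. Count: 2.

2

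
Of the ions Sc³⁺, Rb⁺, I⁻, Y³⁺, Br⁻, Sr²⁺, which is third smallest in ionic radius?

Work out protons and electrons: Sc³⁺ has 18 e⁻ (Z=21), Y³⁺ has 36 e⁻ (Z=39), Sr²⁺ has 36 e⁻ (Z=38), Rb⁺ has 36 e⁻ (Z=37), Br⁻ has 36 e⁻ (Z=35), I⁻ has 54 e⁻ (Z=53). Sc³⁺ < Y³⁺ (same group, period 4 vs 5); Y³⁺ < Sr²⁺ (both 36 e⁻, Z=39>38); Sr²⁺ < Rb⁺ (isoelectronic, higher Z=38 is smaller); Rb⁺ < Br⁻ (isoelectronic, higher Z=37 is smaller); Br⁻ < I⁻ (same group, 1 shell fewer).
Ordering: Sc³⁺ < Y³⁺ < Sr²⁺ < Rb⁺ < Br⁻ < I⁻. The third smallest is Sr²⁺.

Sr²⁺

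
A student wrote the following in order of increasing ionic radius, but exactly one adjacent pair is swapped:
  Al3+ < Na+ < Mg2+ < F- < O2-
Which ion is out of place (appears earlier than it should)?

Na+

The pair Na+, Mg2+ is the wrong way round — Mg2+ and Na+ share 10 electrons; the higher nuclear charge on Mg (Z=12) contracts it more, so Mg2+ < Na+. All other adjacent pairs agree with periodic trends, so Na+ is the misplaced ion.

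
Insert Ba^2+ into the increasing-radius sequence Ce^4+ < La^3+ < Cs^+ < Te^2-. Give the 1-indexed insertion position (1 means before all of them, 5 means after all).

3

These species are isoelectronic with 54 electrons. The only difference is the number of protons: Ce^4+ (Z=58), La^3+ (Z=57), Ba^2+ (Z=56), Cs^+ (Z=55), Te^2- (Z=52). The strongest nuclear pull (Ce^4+) gives the smallest ion.
Merged order: Ce^4+ < La^3+ < Ba^2+ < Cs^+ < Te^2- — Ba^2+ is number 3.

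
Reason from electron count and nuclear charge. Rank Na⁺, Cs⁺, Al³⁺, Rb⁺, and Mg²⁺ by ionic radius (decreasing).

Cs⁺ > Rb⁺ > Na⁺ > Mg²⁺ > Al³⁺

Work out protons and electrons: Al³⁺: 10 e⁻, Z=13, Mg²⁺: 10 e⁻, Z=12, Na⁺: 10 e⁻, Z=11, Rb⁺: 36 e⁻, Z=37, Cs⁺: 54 e⁻, Z=55. Al³⁺ < Mg²⁺ (both 10 e⁻, Z=13>12); Mg²⁺ < Na⁺ (both 10 e⁻, Z=12>11); Na⁺ < Rb⁺ (same group, 2 shells fewer); Rb⁺ < Cs⁺ (same group, period 5 vs 6).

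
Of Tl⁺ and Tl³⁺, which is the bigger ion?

Tl⁺

These are all Tl ions. Removing more electrons (higher positive charge) pulls the remaining electrons in closer, so Tl³⁺ is smallest and Tl⁺ is largest.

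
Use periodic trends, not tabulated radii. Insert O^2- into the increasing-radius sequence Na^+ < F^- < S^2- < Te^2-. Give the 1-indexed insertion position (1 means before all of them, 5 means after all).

First list Z and electron count for each: Na^+: 10 e⁻, Z=11, F^-: 10 e⁻, Z=9, O^2-: 10 e⁻, Z=8, S^2-: 18 e⁻, Z=16, Te^2-: 54 e⁻, Z=52. Na^+ < F^- (both 10 e⁻, Z=11>9); F^- < O^2- (both 10 e⁻, Z=9>8); O^2- < S^2- (same group, 1 shell fewer); S^2- < Te^2- (same group, 2 shells fewer).
Merged order: Na^+ < F^- < O^2- < S^2- < Te^2- — O^2- is number 3.

3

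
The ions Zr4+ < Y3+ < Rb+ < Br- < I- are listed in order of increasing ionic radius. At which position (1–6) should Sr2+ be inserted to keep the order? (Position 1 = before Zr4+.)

Zr4+ (Z=40, 36 e⁻), Y3+ (Z=39, 36 e⁻), Sr2+ (Z=38, 36 e⁻), Rb+ (Z=37, 36 e⁻), Br- (Z=35, 36 e⁻), I- (Z=53, 54 e⁻). Zr4+ < Y3+ (isoelectronic, higher Z=40 is smaller); Y3+ < Sr2+ (isoelectronic, higher Z=39 is smaller); Sr2+ < Rb+ (isoelectronic, higher Z=38 is smaller); Rb+ < Br- (isoelectronic, higher Z=37 is smaller); Br- < I- (same group, 1 shell fewer).
Merged order: Zr4+ < Y3+ < Sr2+ < Rb+ < Br- < I- — Sr2+ is number 3.

3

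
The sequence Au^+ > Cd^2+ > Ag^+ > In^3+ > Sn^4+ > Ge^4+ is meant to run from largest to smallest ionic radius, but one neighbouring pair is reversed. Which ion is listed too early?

Compare adjacent ions: they are isoelectronic (46 e⁻) and Cd has more protons than Ag (48 vs 47), making Cd^2+ smaller — yet in this decreasing list Cd^2+ sits before Ag^+. Nothing else is reversed, so Cd^2+ should move one place to the right.

Cd^2+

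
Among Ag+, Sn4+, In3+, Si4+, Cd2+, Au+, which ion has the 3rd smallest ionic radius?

In3+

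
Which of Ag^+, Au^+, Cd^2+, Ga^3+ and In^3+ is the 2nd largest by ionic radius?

Ag^+

Tabulating Z and e⁻: Ga^3+ has 28 e⁻ (Z=31), In^3+ has 46 e⁻ (Z=49), Cd^2+ has 46 e⁻ (Z=48), Ag^+ has 46 e⁻ (Z=47), Au^+ has 78 e⁻ (Z=79). Ga^3+ < In^3+ (same group, period 4 vs 5); In^3+ < Cd^2+ (isoelectronic, higher Z=49 is smaller); Cd^2+ < Ag^+ (both 46 e⁻, Z=48>47); Ag^+ < Au^+ (same group, 1 shell fewer).
So the order is Ga^3+ < In^3+ < Cd^2+ < Ag^+ < Au^+; the 2nd-largest ion is Ag^+.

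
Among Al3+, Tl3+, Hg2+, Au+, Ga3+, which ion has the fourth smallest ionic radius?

Hg2+

Work out protons and electrons: Al3+ (Z=13, 10 e⁻), Ga3+ (Z=31, 28 e⁻), Tl3+ (Z=81, 78 e⁻), Hg2+ (Z=80, 78 e⁻), Au+ (Z=79, 78 e⁻). Al3+ < Ga3+ (same group, period 3 vs 4); Ga3+ < Tl3+ (same group, period 4 vs 6); Tl3+ < Hg2+ (isoelectronic, higher Z=81 is smaller); Hg2+ < Au+ (both 78 e⁻, Z=80>79).
Full ascending order: Al3+ < Ga3+ < Tl3+ < Hg2+ < Au+. Counting from the smallest, position 4 is Hg2+.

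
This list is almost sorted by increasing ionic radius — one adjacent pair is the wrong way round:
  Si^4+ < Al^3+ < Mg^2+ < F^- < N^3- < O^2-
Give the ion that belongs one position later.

N^3-

Compare adjacent ions: they are isoelectronic (10 e⁻) and O has more protons than N (8 vs 7), making O^2- smaller — yet in this increasing list N^3- sits before O^2-. Nothing else is reversed, so N^3- should move one place to the right.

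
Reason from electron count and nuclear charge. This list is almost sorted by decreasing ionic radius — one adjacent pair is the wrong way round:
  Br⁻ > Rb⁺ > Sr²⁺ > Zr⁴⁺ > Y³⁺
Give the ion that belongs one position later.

Check each adjacent pair. Zr⁴⁺ and Y³⁺ are reversed: they are isoelectronic (36 e⁻) and Zr has more protons than Y (40 vs 39), making Zr⁴⁺ smaller. No other neighbouring pair contradicts the periodic trends, so Zr⁴⁺ is the ion listed too early.

Zr⁴⁺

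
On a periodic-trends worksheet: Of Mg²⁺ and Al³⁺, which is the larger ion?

Mg²⁺

Isoelectronic series (10 e⁻ each). Size is set by nuclear charge: more protons means a smaller ion. Al³⁺ (Z=13), Mg²⁺ (Z=12).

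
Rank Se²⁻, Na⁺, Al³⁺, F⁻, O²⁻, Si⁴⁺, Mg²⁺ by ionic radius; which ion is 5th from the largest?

Tabulating Z and e⁻: Si⁴⁺ (Z=14, 10 e⁻), Al³⁺ (Z=13, 10 e⁻), Mg²⁺ (Z=12, 10 e⁻), Na⁺ (Z=11, 10 e⁻), F⁻ (Z=9, 10 e⁻), O²⁻ (Z=8, 10 e⁻), Se²⁻ (Z=34, 36 e⁻). Si⁴⁺ < Al³⁺ (isoelectronic, higher Z=14 is smaller); Al³⁺ < Mg²⁺ (isoelectronic, higher Z=13 is smaller); Mg²⁺ < Na⁺ (both 10 e⁻, Z=12>11); Na⁺ < F⁻ (both 10 e⁻, Z=11>9); F⁻ < O²⁻ (isoelectronic, higher Z=9 is smaller); O²⁻ < Se²⁻ (same group, 2 shells fewer).
So the order is Si⁴⁺ < Al³⁺ < Mg²⁺ < Na⁺ < F⁻ < O²⁻ < Se²⁻; the 5th-largest ion is Mg²⁺.

Mg²⁺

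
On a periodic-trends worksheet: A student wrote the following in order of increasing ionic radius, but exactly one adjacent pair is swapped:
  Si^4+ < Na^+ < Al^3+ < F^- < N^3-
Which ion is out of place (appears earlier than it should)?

Na^+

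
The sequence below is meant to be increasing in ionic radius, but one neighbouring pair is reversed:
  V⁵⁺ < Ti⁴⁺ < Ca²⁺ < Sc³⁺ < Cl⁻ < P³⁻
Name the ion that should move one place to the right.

Check each adjacent pair. Ca²⁺ and Sc³⁺ are reversed: Sc³⁺ and Ca²⁺ share 18 electrons; the higher nuclear charge on Sc (Z=21) contracts it more, so Sc³⁺ < Ca²⁺. No other neighbouring pair contradicts the periodic trends, so Ca²⁺ is the ion listed too early.

Ca²⁺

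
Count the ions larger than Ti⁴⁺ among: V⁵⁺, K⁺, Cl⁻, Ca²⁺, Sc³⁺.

Isoelectronic series (18 e⁻ each). Size is set by nuclear charge: more protons means a smaller ion. V⁵⁺ (Z=23), Ti⁴⁺ (Z=22), Sc³⁺ (Z=21), Ca²⁺ (Z=20), K⁺ (Z=19), Cl⁻ (Z=17).
Overall: V⁵⁺ < Ti⁴⁺ < Sc³⁺ < Ca²⁺ < K⁺ < Cl⁻. Ti⁴⁺ has 1 below it and 4 above. That's 4.

4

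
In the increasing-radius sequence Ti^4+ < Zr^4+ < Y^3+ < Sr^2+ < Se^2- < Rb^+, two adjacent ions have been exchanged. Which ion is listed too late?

Rb^+

Check each adjacent pair. Se^2- and Rb^+ are reversed: they are isoelectronic (36 e⁻) and Rb has more protons than Se (37 vs 34), making Rb^+ smaller. No other neighbouring pair contradicts the periodic trends, so Rb^+ is the ion listed too late.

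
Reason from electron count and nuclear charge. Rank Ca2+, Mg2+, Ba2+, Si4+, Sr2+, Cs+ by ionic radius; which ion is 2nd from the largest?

Ba2+

Work out protons and electrons: Si4+: 10 e⁻, Z=14, Mg2+: 10 e⁻, Z=12, Ca2+: 18 e⁻, Z=20, Sr2+: 36 e⁻, Z=38, Ba2+: 54 e⁻, Z=56, Cs+: 54 e⁻, Z=55. Si4+ < Mg2+ (both 10 e⁻, Z=14>12); Mg2+ < Ca2+ (same group, 1 shell fewer); Ca2+ < Sr2+ (same group, period 4 vs 5); Sr2+ < Ba2+ (same group, 1 shell fewer); Ba2+ < Cs+ (isoelectronic, higher Z=56 is smaller).
Full ascending order: Si4+ < Mg2+ < Ca2+ < Sr2+ < Ba2+ < Cs+. Counting from the largest, position 2 is Ba2+.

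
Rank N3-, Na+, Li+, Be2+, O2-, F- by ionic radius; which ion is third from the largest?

Electron counts and nuclear charges: Be2+ (Z=4, 2 e⁻), Li+ (Z=3, 2 e⁻), Na+ (Z=11, 10 e⁻), F- (Z=9, 10 e⁻), O2- (Z=8, 10 e⁻), N3- (Z=7, 10 e⁻). Be2+ < Li+ (both 2 e⁻, Z=4>3); Li+ < Na+ (same group, period 2 vs 3); Na+ < F- (isoelectronic, higher Z=11 is smaller); F- < O2- (both 10 e⁻, Z=9>8); O2- < N3- (both 10 e⁻, Z=8>7).
Full ascending order: Be2+ < Li+ < Na+ < F- < O2- < N3-. Counting from the largest, position 3 is F-.

F-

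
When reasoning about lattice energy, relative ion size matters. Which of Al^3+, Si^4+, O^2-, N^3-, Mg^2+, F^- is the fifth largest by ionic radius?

These species are isoelectronic with 10 electrons. The only difference is the number of protons: Si^4+ (Z=14), Al^3+ (Z=13), Mg^2+ (Z=12), F^- (Z=9), O^2- (Z=8), N^3- (Z=7). The strongest nuclear pull (Si^4+) gives the smallest ion.
Full ascending order: Si^4+ < Al^3+ < Mg^2+ < F^- < O^2- < N^3-. Counting from the largest, position 5 is Al^3+.

Al^3+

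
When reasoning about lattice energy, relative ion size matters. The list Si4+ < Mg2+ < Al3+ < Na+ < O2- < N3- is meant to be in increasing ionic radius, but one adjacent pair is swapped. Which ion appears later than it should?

Al3+

The pair Mg2+, Al3+ is the wrong way round — Al3+ and Mg2+ share 10 electrons; the higher nuclear charge on Al (Z=13) contracts it more, so Al3+ < Mg2+. All other adjacent pairs agree with periodic trends, so Al3+ is the misplaced ion.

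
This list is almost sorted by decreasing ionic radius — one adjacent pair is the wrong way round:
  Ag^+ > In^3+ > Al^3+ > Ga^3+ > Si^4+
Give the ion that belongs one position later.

Al^3+

The pair Al^3+, Ga^3+ is the wrong way round — Al^3+ and Ga^3+ are in one column with the same charge; the lighter period-3 ion has one fewer shell and is smaller. All other adjacent pairs agree with periodic trends, so Al^3+ is the misplaced ion.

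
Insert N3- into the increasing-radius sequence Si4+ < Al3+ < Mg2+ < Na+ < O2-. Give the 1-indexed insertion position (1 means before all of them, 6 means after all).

6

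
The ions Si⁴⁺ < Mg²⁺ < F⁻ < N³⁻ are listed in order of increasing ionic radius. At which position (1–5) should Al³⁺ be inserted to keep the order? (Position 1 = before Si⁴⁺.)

These species are isoelectronic with 10 electrons. The only difference is the number of protons: Si⁴⁺ (Z=14), Al³⁺ (Z=13), Mg²⁺ (Z=12), F⁻ (Z=9), N³⁻ (Z=7). The strongest nuclear pull (Si⁴⁺) gives the smallest ion.
With Al³⁺ included the full order is Si⁴⁺ < Al³⁺ < Mg²⁺ < F⁻ < N³⁻, so it takes position 2.

2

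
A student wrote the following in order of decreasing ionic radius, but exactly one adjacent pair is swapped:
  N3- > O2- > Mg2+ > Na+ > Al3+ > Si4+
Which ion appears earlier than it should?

Check each adjacent pair. Mg2+ and Na+ are reversed: they are isoelectronic (10 e⁻) and Mg has more protons than Na (12 vs 11), making Mg2+ smaller. No other neighbouring pair contradicts the periodic trends, so Mg2+ is the ion listed too early.

Mg2+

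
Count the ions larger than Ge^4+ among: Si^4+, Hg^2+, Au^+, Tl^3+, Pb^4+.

4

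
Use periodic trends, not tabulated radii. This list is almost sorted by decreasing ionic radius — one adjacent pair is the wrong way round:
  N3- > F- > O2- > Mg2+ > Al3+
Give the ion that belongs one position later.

F-

Scanning neighbour by neighbour, only F-/O2- violates a trend: they are isoelectronic (10 e⁻) and F has more protons than O (9 vs 8), making F- smaller. That makes F- the one sitting a position early relative to where it belongs.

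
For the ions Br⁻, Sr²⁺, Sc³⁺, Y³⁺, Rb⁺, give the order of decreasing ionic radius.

Br⁻ > Rb⁺ > Sr²⁺ > Y³⁺ > Sc³⁺

First list Z and electron count for each: Sc³⁺: 18 e⁻, Z=21, Y³⁺: 36 e⁻, Z=39, Sr²⁺: 36 e⁻, Z=38, Rb⁺: 36 e⁻, Z=37, Br⁻: 36 e⁻, Z=35. Sc³⁺ < Y³⁺ (same group, period 4 vs 5); Y³⁺ < Sr²⁺ (both 36 e⁻, Z=39>38); Sr²⁺ < Rb⁺ (both 36 e⁻, Z=38>37); Rb⁺ < Br⁻ (isoelectronic, higher Z=37 is smaller).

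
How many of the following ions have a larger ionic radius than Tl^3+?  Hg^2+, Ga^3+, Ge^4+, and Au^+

2

Ge^4+: 28 e⁻, Z=32, Ga^3+: 28 e⁻, Z=31, Tl^3+: 78 e⁻, Z=81, Hg^2+: 78 e⁻, Z=80, Au^+: 78 e⁻, Z=79. Ge^4+ < Ga^3+ (both 28 e⁻, Z=32>31); Ga^3+ < Tl^3+ (same group, 2 shells fewer); Tl^3+ < Hg^2+ (both 78 e⁻, Z=81>80); Hg^2+ < Au^+ (both 78 e⁻, Z=80>79).
Ordering all of them (including Tl^3+) by radius gives Ge^4+ < Ga^3+ < Tl^3+ < Hg^2+ < Au^+. Count: 2.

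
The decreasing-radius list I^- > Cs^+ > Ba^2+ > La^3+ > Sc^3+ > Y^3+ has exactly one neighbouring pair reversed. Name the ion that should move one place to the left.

Y^3+

Compare adjacent ions: both in group 3 with the same charge; Sc^3+ (period 4) has the smaller radius — yet in this decreasing list Sc^3+ sits before Y^3+. Nothing else is reversed, so Y^3+ should move one place to the left.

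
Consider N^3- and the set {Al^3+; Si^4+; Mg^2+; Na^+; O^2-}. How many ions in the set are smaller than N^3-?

5

These species are isoelectronic with 10 electrons. The only difference is the number of protons: Si^4+ (Z=14), Al^3+ (Z=13), Mg^2+ (Z=12), Na^+ (Z=11), O^2- (Z=8), N^3- (Z=7). The strongest nuclear pull (Si^4+) gives the smallest ion.
Relative to N^3-, the ions that are smaller are Si^4+, Al^3+, Mg^2+, Na^+, O^2-. Count: 5.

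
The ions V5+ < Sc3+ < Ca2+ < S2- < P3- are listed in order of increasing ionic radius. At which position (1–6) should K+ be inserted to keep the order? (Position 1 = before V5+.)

4

Isoelectronic series (18 e⁻ each). Size is set by nuclear charge: more protons means a smaller ion. V5+ (Z=23), Sc3+ (Z=21), Ca2+ (Z=20), K+ (Z=19), S2- (Z=16), P3- (Z=15).
Merged order: V5+ < Sc3+ < Ca2+ < K+ < S2- < P3- — K+ is number 4.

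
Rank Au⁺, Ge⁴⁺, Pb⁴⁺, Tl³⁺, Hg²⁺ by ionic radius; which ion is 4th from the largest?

Pb⁴⁺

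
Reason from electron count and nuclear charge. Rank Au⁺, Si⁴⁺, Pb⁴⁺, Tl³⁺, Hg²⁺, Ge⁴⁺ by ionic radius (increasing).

Si⁴⁺: 10 e⁻, Z=14, Ge⁴⁺: 28 e⁻, Z=32, Pb⁴⁺: 78 e⁻, Z=82, Tl³⁺: 78 e⁻, Z=81, Hg²⁺: 78 e⁻, Z=80, Au⁺: 78 e⁻, Z=79. Si⁴⁺ < Ge⁴⁺ (same group, period 3 vs 4); Ge⁴⁺ < Pb⁴⁺ (same group, 2 shells fewer); Pb⁴⁺ < Tl³⁺ (isoelectronic, higher Z=82 is smaller); Tl³⁺ < Hg²⁺ (isoelectronic, higher Z=81 is smaller); Hg²⁺ < Au⁺ (both 78 e⁻, Z=80>79).

Si⁴⁺ < Ge⁴⁺ < Pb⁴⁺ < Tl³⁺ < Hg²⁺ < Au⁺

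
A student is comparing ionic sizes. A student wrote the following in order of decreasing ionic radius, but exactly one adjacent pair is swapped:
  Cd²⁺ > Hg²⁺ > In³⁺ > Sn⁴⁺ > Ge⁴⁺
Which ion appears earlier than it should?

Cd²⁺

Scanning neighbour by neighbour, only Cd²⁺/Hg²⁺ violates a trend: Cd²⁺ and Hg²⁺ are in one column with the same charge; the lighter period-5 ion has one fewer shell and is smaller. That makes Cd²⁺ the one sitting a position early relative to where it belongs.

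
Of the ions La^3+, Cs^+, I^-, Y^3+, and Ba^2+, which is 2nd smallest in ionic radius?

La^3+

Tabulating Z and e⁻: Y^3+: 36 e⁻, Z=39, La^3+: 54 e⁻, Z=57, Ba^2+: 54 e⁻, Z=56, Cs^+: 54 e⁻, Z=55, I^-: 54 e⁻, Z=53. Y^3+ < La^3+ (same group, period 5 vs 6); La^3+ < Ba^2+ (both 54 e⁻, Z=57>56); Ba^2+ < Cs^+ (both 54 e⁻, Z=56>55); Cs^+ < I^- (isoelectronic, higher Z=55 is smaller).
So the order is Y^3+ < La^3+ < Ba^2+ < Cs^+ < I^-; the 2nd-smallest ion is La^3+.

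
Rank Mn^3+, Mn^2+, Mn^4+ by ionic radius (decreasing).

These are all Mn ions. Removing more electrons (higher positive charge) pulls the remaining electrons in closer, so Mn^4+ is smallest and Mn^2+ is largest.

Mn^2+ > Mn^3+ > Mn^4+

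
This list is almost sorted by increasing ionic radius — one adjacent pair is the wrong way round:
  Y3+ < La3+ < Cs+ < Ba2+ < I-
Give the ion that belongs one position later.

Compare adjacent ions: they are isoelectronic (54 e⁻) and Ba has more protons than Cs (56 vs 55), making Ba2+ smaller — yet in this increasing list Cs+ sits before Ba2+. Nothing else is reversed, so Cs+ should move one place to the right.

Cs+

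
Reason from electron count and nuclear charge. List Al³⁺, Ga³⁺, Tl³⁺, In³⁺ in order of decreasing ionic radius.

Tl³⁺ > In³⁺ > Ga³⁺ > Al³⁺

These ions sit in one column with identical charge. Each step down the periodic table adds a principal shell, increasing the radius.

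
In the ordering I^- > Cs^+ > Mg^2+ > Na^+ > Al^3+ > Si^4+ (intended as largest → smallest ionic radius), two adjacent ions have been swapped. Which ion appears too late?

Check each adjacent pair. Mg^2+ and Na^+ are reversed: both have 10 electrons but Z(Mg)=12 > Z(Na)=11, so Mg^2+ should be the smaller of the two. No other neighbouring pair contradicts the periodic trends, so Na^+ is the ion listed too late.

Na^+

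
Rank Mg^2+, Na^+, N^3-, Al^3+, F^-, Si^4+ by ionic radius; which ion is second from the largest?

All of these have 10 electrons (isoelectronic). With the same electron cloud, the ion with the most protons pulls it in tightest. Nuclear charges: Si^4+ (Z=14), Al^3+ (Z=13), Mg^2+ (Z=12), Na^+ (Z=11), F^- (Z=9), N^3- (Z=7). Highest Z is smallest.
Full ascending order: Si^4+ < Al^3+ < Mg^2+ < Na^+ < F^- < N^3-. Counting from the largest, position 2 is F^-.

F^-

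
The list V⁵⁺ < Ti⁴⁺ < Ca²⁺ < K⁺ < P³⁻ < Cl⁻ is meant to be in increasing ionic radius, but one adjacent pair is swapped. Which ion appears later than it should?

Cl⁻

Check each adjacent pair. P³⁻ and Cl⁻ are reversed: Cl⁻ and P³⁻ share 18 electrons; the higher nuclear charge on Cl (Z=17) contracts it more, so Cl⁻ < P³⁻. No other neighbouring pair contradicts the periodic trends, so Cl⁻ is the ion listed too late.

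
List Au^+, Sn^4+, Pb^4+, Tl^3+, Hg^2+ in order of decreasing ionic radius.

Work out protons and electrons: Sn^4+ has 46 e⁻ (Z=50), Pb^4+ has 78 e⁻ (Z=82), Tl^3+ has 78 e⁻ (Z=81), Hg^2+ has 78 e⁻ (Z=80), Au^+ has 78 e⁻ (Z=79). Sn^4+ < Pb^4+ (same group, 1 shell fewer); Pb^4+ < Tl^3+ (isoelectronic, higher Z=82 is smaller); Tl^3+ < Hg^2+ (both 78 e⁻, Z=81>80); Hg^2+ < Au^+ (both 78 e⁻, Z=80>79).

Au^+ > Hg^2+ > Tl^3+ > Pb^4+ > Sn^4+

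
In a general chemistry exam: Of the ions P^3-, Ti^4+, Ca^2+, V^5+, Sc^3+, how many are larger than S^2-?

1

Each ion has 18 electrons. The ranking follows nuclear charge in reverse — greater Z gives a smaller radius. V^5+ (Z=23), Ti^4+ (Z=22), Sc^3+ (Z=21), Ca^2+ (Z=20), S^2- (Z=16), P^3- (Z=15).
Ordering all of them (including S^2-) by radius gives V^5+ < Ti^4+ < Sc^3+ < Ca^2+ < S^2- < P^3-. That's 1.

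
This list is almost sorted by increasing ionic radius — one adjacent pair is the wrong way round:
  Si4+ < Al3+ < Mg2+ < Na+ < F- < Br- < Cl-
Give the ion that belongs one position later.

Compare adjacent ions: both in group 17 with the same charge; Cl- (period 3) has the smaller radius — yet in this increasing list Br- sits before Cl-. Nothing else is reversed, so Br- should move one place to the right.

Br-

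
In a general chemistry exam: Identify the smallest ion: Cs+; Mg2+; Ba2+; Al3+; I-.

Al3+

Work out protons and electrons: Al3+ (Z=13, 10 e⁻), Mg2+ (Z=12, 10 e⁻), Ba2+ (Z=56, 54 e⁻), Cs+ (Z=55, 54 e⁻), I- (Z=53, 54 e⁻). Al3+ < Mg2+ (isoelectronic, higher Z=13 is smaller); Mg2+ < Ba2+ (same group, 3 shells fewer); Ba2+ < Cs+ (isoelectronic, higher Z=56 is smaller); Cs+ < I- (isoelectronic, higher Z=55 is smaller).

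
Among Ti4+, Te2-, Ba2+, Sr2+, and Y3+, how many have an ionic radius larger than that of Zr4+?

4

Electron counts and nuclear charges: Ti4+: 18 e⁻, Z=22, Zr4+: 36 e⁻, Z=40, Y3+: 36 e⁻, Z=39, Sr2+: 36 e⁻, Z=38, Ba2+: 54 e⁻, Z=56, Te2-: 54 e⁻, Z=52. Ti4+ < Zr4+ (same group, 1 shell fewer); Zr4+ < Y3+ (both 36 e⁻, Z=40>39); Y3+ < Sr2+ (isoelectronic, higher Z=39 is smaller); Sr2+ < Ba2+ (same group, 1 shell fewer); Ba2+ < Te2- (both 54 e⁻, Z=56>52).
Overall: Ti4+ < Zr4+ < Y3+ < Sr2+ < Ba2+ < Te2-. Zr4+ has 1 below it and 4 above. So 4 are larger.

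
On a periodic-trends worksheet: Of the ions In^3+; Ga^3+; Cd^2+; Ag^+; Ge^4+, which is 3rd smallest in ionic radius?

Ge^4+ (Z=32, 28 e⁻), Ga^3+ (Z=31, 28 e⁻), In^3+ (Z=49, 46 e⁻), Cd^2+ (Z=48, 46 e⁻), Ag^+ (Z=47, 46 e⁻). Ge^4+ < Ga^3+ (both 28 e⁻, Z=32>31); Ga^3+ < In^3+ (same group, 1 shell fewer); In^3+ < Cd^2+ (isoelectronic, higher Z=49 is smaller); Cd^2+ < Ag^+ (both 46 e⁻, Z=48>47).
That gives Ge^4+ < Ga^3+ < In^3+ < Cd^2+ < Ag^+. From the smallest end, number 3 is In^3+.

In^3+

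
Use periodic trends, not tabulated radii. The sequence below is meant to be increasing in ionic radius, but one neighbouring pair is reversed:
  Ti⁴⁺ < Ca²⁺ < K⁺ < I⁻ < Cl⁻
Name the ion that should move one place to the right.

Check each adjacent pair. I⁻ and Cl⁻ are reversed: both in group 17 with the same charge; Cl⁻ (period 3) has the smaller radius. No other neighbouring pair contradicts the periodic trends, so I⁻ is the ion listed too early.

I⁻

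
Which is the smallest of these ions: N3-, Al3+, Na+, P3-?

Al3+: 10 e⁻, Z=13, Na+: 10 e⁻, Z=11, N3-: 10 e⁻, Z=7, P3-: 18 e⁻, Z=15. Al3+ < Na+ (isoelectronic, higher Z=13 is smaller); Na+ < N3- (both 10 e⁻, Z=11>7); N3- < P3- (same group, 1 shell fewer).

Al3+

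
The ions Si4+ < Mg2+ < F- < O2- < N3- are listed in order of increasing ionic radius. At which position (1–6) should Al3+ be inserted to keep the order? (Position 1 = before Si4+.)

2

Each ion has 10 electrons. The ranking follows nuclear charge in reverse — greater Z gives a smaller radius. Si4+ (Z=14), Al3+ (Z=13), Mg2+ (Z=12), F- (Z=9), O2- (Z=8), N3- (Z=7).
Putting Al3+ in gives Si4+ < Al3+ < Mg2+ < F- < O2- < N3-; it lands at slot 2.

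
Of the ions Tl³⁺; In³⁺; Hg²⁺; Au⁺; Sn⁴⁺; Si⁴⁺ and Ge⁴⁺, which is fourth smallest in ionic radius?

In³⁺

Si⁴⁺: 10 e⁻, Z=14, Ge⁴⁺: 28 e⁻, Z=32, Sn⁴⁺: 46 e⁻, Z=50, In³⁺: 46 e⁻, Z=49, Tl³⁺: 78 e⁻, Z=81, Hg²⁺: 78 e⁻, Z=80, Au⁺: 78 e⁻, Z=79. Si⁴⁺ < Ge⁴⁺ (same group, 1 shell fewer); Ge⁴⁺ < Sn⁴⁺ (same group, period 4 vs 5); Sn⁴⁺ < In³⁺ (both 46 e⁻, Z=50>49); In³⁺ < Tl³⁺ (same group, period 5 vs 6); Tl³⁺ < Hg²⁺ (both 78 e⁻, Z=81>80); Hg²⁺ < Au⁺ (isoelectronic, higher Z=80 is smaller).
So the order is Si⁴⁺ < Ge⁴⁺ < Sn⁴⁺ < In³⁺ < Tl³⁺ < Hg²⁺ < Au⁺; the 4th-smallest ion is In³⁺.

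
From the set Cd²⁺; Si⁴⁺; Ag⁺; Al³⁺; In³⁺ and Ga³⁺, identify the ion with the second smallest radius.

Al³⁺

Si⁴⁺: 10 e⁻, Z=14, Al³⁺: 10 e⁻, Z=13, Ga³⁺: 28 e⁻, Z=31, In³⁺: 46 e⁻, Z=49, Cd²⁺: 46 e⁻, Z=48, Ag⁺: 46 e⁻, Z=47. Si⁴⁺ < Al³⁺ (isoelectronic, higher Z=14 is smaller); Al³⁺ < Ga³⁺ (same group, period 3 vs 4); Ga³⁺ < In³⁺ (same group, 1 shell fewer); In³⁺ < Cd²⁺ (isoelectronic, higher Z=49 is smaller); Cd²⁺ < Ag⁺ (isoelectronic, higher Z=48 is smaller).
Ordering: Si⁴⁺ < Al³⁺ < Ga³⁺ < In³⁺ < Cd²⁺ < Ag⁺. The second smallest is Al³⁺.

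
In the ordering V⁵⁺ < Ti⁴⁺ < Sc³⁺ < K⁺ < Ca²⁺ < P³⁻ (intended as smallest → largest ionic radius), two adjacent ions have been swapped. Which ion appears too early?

K⁺

The pair K⁺, Ca²⁺ is the wrong way round — both have 18 electrons but Z(Ca)=20 > Z(K)=19, so Ca²⁺ should be the smaller of the two. All other adjacent pairs agree with periodic trends, so K⁺ is the misplaced ion.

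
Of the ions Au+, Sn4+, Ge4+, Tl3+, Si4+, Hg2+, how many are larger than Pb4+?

3

First list Z and electron count for each: Si4+ (Z=14, 10 e⁻), Ge4+ (Z=32, 28 e⁻), Sn4+ (Z=50, 46 e⁻), Pb4+ (Z=82, 78 e⁻), Tl3+ (Z=81, 78 e⁻), Hg2+ (Z=80, 78 e⁻), Au+ (Z=79, 78 e⁻). Si4+ < Ge4+ (same group, period 3 vs 4); Ge4+ < Sn4+ (same group, period 4 vs 5); Sn4+ < Pb4+ (same group, 1 shell fewer); Pb4+ < Tl3+ (isoelectronic, higher Z=82 is smaller); Tl3+ < Hg2+ (isoelectronic, higher Z=81 is smaller); Hg2+ < Au+ (both 78 e⁻, Z=80>79).
Overall: Si4+ < Ge4+ < Sn4+ < Pb4+ < Tl3+ < Hg2+ < Au+. Pb4+ has 3 below it and 3 above. Count: 3.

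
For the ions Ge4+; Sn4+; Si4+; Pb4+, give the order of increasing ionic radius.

Si4+ < Ge4+ < Sn4+ < Pb4+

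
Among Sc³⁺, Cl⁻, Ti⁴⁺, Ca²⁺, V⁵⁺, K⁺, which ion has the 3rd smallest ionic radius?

Sc³⁺

These species are isoelectronic with 18 electrons. The only difference is the number of protons: V⁵⁺ (Z=23), Ti⁴⁺ (Z=22), Sc³⁺ (Z=21), Ca²⁺ (Z=20), K⁺ (Z=19), Cl⁻ (Z=17). The strongest nuclear pull (V⁵⁺) gives the smallest ion.
Full ascending order: V⁵⁺ < Ti⁴⁺ < Sc³⁺ < Ca²⁺ < K⁺ < Cl⁻. Counting from the smallest, position 3 is Sc³⁺.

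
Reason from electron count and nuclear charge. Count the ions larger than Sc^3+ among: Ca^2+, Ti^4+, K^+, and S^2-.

3

Isoelectronic series (18 e⁻ each). Size is set by nuclear charge: more protons means a smaller ion. Ti^4+ (Z=22), Sc^3+ (Z=21), Ca^2+ (Z=20), K^+ (Z=19), S^2- (Z=16).
Overall: Ti^4+ < Sc^3+ < Ca^2+ < K^+ < S^2-. Sc^3+ has 1 below it and 3 above. So 3 are larger.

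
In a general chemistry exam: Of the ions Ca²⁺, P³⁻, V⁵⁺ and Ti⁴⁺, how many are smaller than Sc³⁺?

2

All of these have 18 electrons (isoelectronic). With the same electron cloud, the ion with the most protons pulls it in tightest. Nuclear charges: V⁵⁺ (Z=23), Ti⁴⁺ (Z=22), Sc³⁺ (Z=21), Ca²⁺ (Z=20), P³⁻ (Z=15). Highest Z is smallest.
Overall: V⁵⁺ < Ti⁴⁺ < Sc³⁺ < Ca²⁺ < P³⁻. Sc³⁺ has 2 below it and 2 above. Count: 2.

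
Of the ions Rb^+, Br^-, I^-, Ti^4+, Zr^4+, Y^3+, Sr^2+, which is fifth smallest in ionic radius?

First list Z and electron count for each: Ti^4+: 18 e⁻, Z=22, Zr^4+: 36 e⁻, Z=40, Y^3+: 36 e⁻, Z=39, Sr^2+: 36 e⁻, Z=38, Rb^+: 36 e⁻, Z=37, Br^-: 36 e⁻, Z=35, I^-: 54 e⁻, Z=53. Ti^4+ < Zr^4+ (same group, period 4 vs 5); Zr^4+ < Y^3+ (isoelectronic, higher Z=40 is smaller); Y^3+ < Sr^2+ (both 36 e⁻, Z=39>38); Sr^2+ < Rb^+ (isoelectronic, higher Z=38 is smaller); Rb^+ < Br^- (isoelectronic, higher Z=37 is smaller); Br^- < I^- (same group, 1 shell fewer).
So the order is Ti^4+ < Zr^4+ < Y^3+ < Sr^2+ < Rb^+ < Br^- < I^-; the 5th-smallest ion is Rb^+.

Rb^+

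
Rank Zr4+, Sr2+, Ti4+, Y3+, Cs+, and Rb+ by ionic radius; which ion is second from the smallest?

Tabulating Z and e⁻: Ti4+ (Z=22, 18 e⁻), Zr4+ (Z=40, 36 e⁻), Y3+ (Z=39, 36 e⁻), Sr2+ (Z=38, 36 e⁻), Rb+ (Z=37, 36 e⁻), Cs+ (Z=55, 54 e⁻). Ti4+ < Zr4+ (same group, 1 shell fewer); Zr4+ < Y3+ (both 36 e⁻, Z=40>39); Y3+ < Sr2+ (isoelectronic, higher Z=39 is smaller); Sr2+ < Rb+ (both 36 e⁻, Z=38>37); Rb+ < Cs+ (same group, 1 shell fewer).
So the order is Ti4+ < Zr4+ < Y3+ < Sr2+ < Rb+ < Cs+; the 2nd-smallest ion is Zr4+.

Zr4+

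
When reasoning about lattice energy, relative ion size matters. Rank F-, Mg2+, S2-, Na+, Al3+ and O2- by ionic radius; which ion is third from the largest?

F-

Work out protons and electrons: Al3+ (Z=13, 10 e⁻), Mg2+ (Z=12, 10 e⁻), Na+ (Z=11, 10 e⁻), F- (Z=9, 10 e⁻), O2- (Z=8, 10 e⁻), S2- (Z=16, 18 e⁻). Al3+ < Mg2+ (both 10 e⁻, Z=13>12); Mg2+ < Na+ (both 10 e⁻, Z=12>11); Na+ < F- (both 10 e⁻, Z=11>9); F- < O2- (both 10 e⁻, Z=9>8); O2- < S2- (same group, 1 shell fewer).
Ordering: Al3+ < Mg2+ < Na+ < F- < O2- < S2-. The third largest is F-.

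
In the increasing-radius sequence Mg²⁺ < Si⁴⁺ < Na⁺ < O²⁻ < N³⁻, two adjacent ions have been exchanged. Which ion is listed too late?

Compare adjacent ions: Si⁴⁺ and Mg²⁺ share 10 electrons; the higher nuclear charge on Si (Z=14) contracts it more, so Si⁴⁺ < Mg²⁺ — yet in this increasing list Mg²⁺ sits before Si⁴⁺. Nothing else is reversed, so Si⁴⁺ should move one place to the left.

Si⁴⁺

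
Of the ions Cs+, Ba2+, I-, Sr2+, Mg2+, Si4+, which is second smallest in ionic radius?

Electron counts and nuclear charges: Si4+ has 10 e⁻ (Z=14), Mg2+ has 10 e⁻ (Z=12), Sr2+ has 36 e⁻ (Z=38), Ba2+ has 54 e⁻ (Z=56), Cs+ has 54 e⁻ (Z=55), I- has 54 e⁻ (Z=53). Si4+ < Mg2+ (isoelectronic, higher Z=14 is smaller); Mg2+ < Sr2+ (same group, 2 shells fewer); Sr2+ < Ba2+ (same group, period 5 vs 6); Ba2+ < Cs+ (isoelectronic, higher Z=56 is smaller); Cs+ < I- (isoelectronic, higher Z=55 is smaller).
Full ascending order: Si4+ < Mg2+ < Sr2+ < Ba2+ < Cs+ < I-. Counting from the smallest, position 2 is Mg2+.

Mg2+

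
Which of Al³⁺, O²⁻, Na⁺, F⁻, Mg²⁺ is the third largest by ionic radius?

Na⁺

All of these have 10 electrons (isoelectronic). With the same electron cloud, the ion with the most protons pulls it in tightest. Nuclear charges: Al³⁺ (Z=13), Mg²⁺ (Z=12), Na⁺ (Z=11), F⁻ (Z=9), O²⁻ (Z=8). Highest Z is smallest.
That gives Al³⁺ < Mg²⁺ < Na⁺ < F⁻ < O²⁻. From the largest end, number 3 is Na⁺.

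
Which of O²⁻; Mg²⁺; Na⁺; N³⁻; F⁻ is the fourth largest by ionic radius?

All of these have 10 electrons (isoelectronic). With the same electron cloud, the ion with the most protons pulls it in tightest. Nuclear charges: Mg²⁺ (Z=12), Na⁺ (Z=11), F⁻ (Z=9), O²⁻ (Z=8), N³⁻ (Z=7). Highest Z is smallest.
So the order is Mg²⁺ < Na⁺ < F⁻ < O²⁻ < N³⁻; the 4th-largest ion is Na⁺.

Na⁺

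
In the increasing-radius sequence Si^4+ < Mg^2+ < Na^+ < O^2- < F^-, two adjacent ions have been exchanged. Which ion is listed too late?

F^-

Check each adjacent pair. O^2- and F^- are reversed: F^- and O^2- share 10 electrons; the higher nuclear charge on F (Z=9) contracts it more, so F^- < O^2-. No other neighbouring pair contradicts the periodic trends, so F^- is the ion listed too late.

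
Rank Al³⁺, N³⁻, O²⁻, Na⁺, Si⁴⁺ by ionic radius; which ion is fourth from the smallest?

O²⁻

Each ion has 10 electrons. The ranking follows nuclear charge in reverse — greater Z gives a smaller radius. Si⁴⁺ (Z=14), Al³⁺ (Z=13), Na⁺ (Z=11), O²⁻ (Z=8), N³⁻ (Z=7).
So the order is Si⁴⁺ < Al³⁺ < Na⁺ < O²⁻ < N³⁻; the 4th-smallest ion is O²⁻.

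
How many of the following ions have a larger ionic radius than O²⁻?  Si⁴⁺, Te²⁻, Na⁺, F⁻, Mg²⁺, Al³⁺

Work out protons and electrons: Si⁴⁺: 10 e⁻, Z=14, Al³⁺: 10 e⁻, Z=13, Mg²⁺: 10 e⁻, Z=12, Na⁺: 10 e⁻, Z=11, F⁻: 10 e⁻, Z=9, O²⁻: 10 e⁻, Z=8, Te²⁻: 54 e⁻, Z=52. Si⁴⁺ < Al³⁺ (isoelectronic, higher Z=14 is smaller); Al³⁺ < Mg²⁺ (both 10 e⁻, Z=13>12); Mg²⁺ < Na⁺ (isoelectronic, higher Z=12 is smaller); Na⁺ < F⁻ (isoelectronic, higher Z=11 is smaller); F⁻ < O²⁻ (both 10 e⁻, Z=9>8); O²⁻ < Te²⁻ (same group, period 2 vs 5).
Placing each against O²⁻: smaller — Si⁴⁺, Al³⁺, Mg²⁺, Na⁺, F⁻; larger — Te²⁻. Count: 1.

1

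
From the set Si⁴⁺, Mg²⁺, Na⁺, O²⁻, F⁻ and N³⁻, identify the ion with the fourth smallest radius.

All of these have 10 electrons (isoelectronic). With the same electron cloud, the ion with the most protons pulls it in tightest. Nuclear charges: Si⁴⁺ (Z=14), Mg²⁺ (Z=12), Na⁺ (Z=11), F⁻ (Z=9), O²⁻ (Z=8), N³⁻ (Z=7). Highest Z is smallest.
Ordering: Si⁴⁺ < Mg²⁺ < Na⁺ < F⁻ < O²⁻ < N³⁻. The fourth smallest is F⁻.

F⁻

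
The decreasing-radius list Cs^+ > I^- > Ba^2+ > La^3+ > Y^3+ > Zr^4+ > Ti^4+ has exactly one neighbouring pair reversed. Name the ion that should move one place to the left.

I^-

The pair Cs^+, I^- is the wrong way round — both have 54 electrons but Z(Cs)=55 > Z(I)=53, so Cs^+ should be the smaller of the two. All other adjacent pairs agree with periodic trends, so I^- is the misplaced ion.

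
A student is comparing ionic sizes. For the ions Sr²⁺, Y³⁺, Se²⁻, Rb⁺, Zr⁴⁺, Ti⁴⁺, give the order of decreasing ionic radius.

Se²⁻ > Rb⁺ > Sr²⁺ > Y³⁺ > Zr⁴⁺ > Ti⁴⁺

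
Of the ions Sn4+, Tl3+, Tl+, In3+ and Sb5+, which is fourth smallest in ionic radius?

Tl3+

Work out protons and electrons: Sb5+ (Z=51, 46 e⁻), Sn4+ (Z=50, 46 e⁻), In3+ (Z=49, 46 e⁻), Tl3+ (Z=81, 78 e⁻), Tl+ (Z=81, 80 e⁻). Sb5+ < Sn4+ (isoelectronic, higher Z=51 is smaller); Sn4+ < In3+ (isoelectronic, higher Z=50 is smaller); In3+ < Tl3+ (same group, period 5 vs 6); Tl3+ < Tl+ (higher charge on the same element).
That gives Sb5+ < Sn4+ < In3+ < Tl3+ < Tl+. From the smallest end, number 4 is Tl3+.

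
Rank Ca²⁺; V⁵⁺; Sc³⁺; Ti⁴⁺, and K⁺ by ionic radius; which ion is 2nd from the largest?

Each ion has 18 electrons. The ranking follows nuclear charge in reverse — greater Z gives a smaller radius. V⁵⁺ (Z=23), Ti⁴⁺ (Z=22), Sc³⁺ (Z=21), Ca²⁺ (Z=20), K⁺ (Z=19).
That gives V⁵⁺ < Ti⁴⁺ < Sc³⁺ < Ca²⁺ < K⁺. From the largest end, number 2 is Ca²⁺.

Ca²⁺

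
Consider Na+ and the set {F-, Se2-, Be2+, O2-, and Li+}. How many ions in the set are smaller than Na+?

First list Z and electron count for each: Be2+ (Z=4, 2 e⁻), Li+ (Z=3, 2 e⁻), Na+ (Z=11, 10 e⁻), F- (Z=9, 10 e⁻), O2- (Z=8, 10 e⁻), Se2- (Z=34, 36 e⁻). Be2+ < Li+ (both 2 e⁻, Z=4>3); Li+ < Na+ (same group, 1 shell fewer); Na+ < F- (isoelectronic, higher Z=11 is smaller); F- < O2- (isoelectronic, higher Z=9 is smaller); O2- < Se2- (same group, 2 shells fewer).
Overall: Be2+ < Li+ < Na+ < F- < O2- < Se2-. Na+ has 2 below it and 3 above. Count: 2.

2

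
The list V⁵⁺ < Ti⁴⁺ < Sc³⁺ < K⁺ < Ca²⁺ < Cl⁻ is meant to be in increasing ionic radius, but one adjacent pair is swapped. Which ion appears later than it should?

Ca²⁺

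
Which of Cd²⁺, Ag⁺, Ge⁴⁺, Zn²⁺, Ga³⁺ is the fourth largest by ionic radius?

First list Z and electron count for each: Ge⁴⁺ has 28 e⁻ (Z=32), Ga³⁺ has 28 e⁻ (Z=31), Zn²⁺ has 28 e⁻ (Z=30), Cd²⁺ has 46 e⁻ (Z=48), Ag⁺ has 46 e⁻ (Z=47). Ge⁴⁺ < Ga³⁺ (isoelectronic, higher Z=32 is smaller); Ga³⁺ < Zn²⁺ (both 28 e⁻, Z=31>30); Zn²⁺ < Cd²⁺ (same group, period 4 vs 5); Cd²⁺ < Ag⁺ (isoelectronic, higher Z=48 is smaller).
Ordering: Ge⁴⁺ < Ga³⁺ < Zn²⁺ < Cd²⁺ < Ag⁺. The fourth largest is Ga³⁺.

Ga³⁺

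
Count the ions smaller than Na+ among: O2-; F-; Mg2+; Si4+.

These species are isoelectronic with 10 electrons. The only difference is the number of protons: Si4+ (Z=14), Mg2+ (Z=12), Na+ (Z=11), F- (Z=9), O2- (Z=8). The strongest nuclear pull (Si4+) gives the smallest ion.
Overall: Si4+ < Mg2+ < Na+ < F- < O2-. Na+ has 2 below it and 2 above. That's 2.

2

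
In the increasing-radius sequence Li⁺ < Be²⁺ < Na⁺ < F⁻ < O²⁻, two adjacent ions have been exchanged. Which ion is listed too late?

Check each adjacent pair. Li⁺ and Be²⁺ are reversed: Be²⁺ and Li⁺ share 2 electrons; the higher nuclear charge on Be (Z=4) contracts it more, so Be²⁺ < Li⁺. No other neighbouring pair contradicts the periodic trends, so Be²⁺ is the ion listed too late.

Be²⁺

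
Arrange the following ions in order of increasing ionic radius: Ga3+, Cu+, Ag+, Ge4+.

Ge4+ < Ga3+ < Cu+ < Ag+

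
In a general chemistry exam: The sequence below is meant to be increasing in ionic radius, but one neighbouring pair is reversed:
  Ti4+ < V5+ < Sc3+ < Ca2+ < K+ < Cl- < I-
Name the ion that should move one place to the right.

Compare adjacent ions: they are isoelectronic (18 e⁻) and V has more protons than Ti (23 vs 22), making V5+ smaller — yet in this increasing list Ti4+ sits before V5+. Nothing else is reversed, so Ti4+ should move one place to the right.

Ti4+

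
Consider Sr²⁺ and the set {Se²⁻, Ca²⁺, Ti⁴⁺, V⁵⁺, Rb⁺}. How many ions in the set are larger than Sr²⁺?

Electron counts and nuclear charges: V⁵⁺ has 18 e⁻ (Z=23), Ti⁴⁺ has 18 e⁻ (Z=22), Ca²⁺ has 18 e⁻ (Z=20), Sr²⁺ has 36 e⁻ (Z=38), Rb⁺ has 36 e⁻ (Z=37), Se²⁻ has 36 e⁻ (Z=34). V⁵⁺ < Ti⁴⁺ (both 18 e⁻, Z=23>22); Ti⁴⁺ < Ca²⁺ (isoelectronic, higher Z=22 is smaller); Ca²⁺ < Sr²⁺ (same group, period 4 vs 5); Sr²⁺ < Rb⁺ (isoelectronic, higher Z=38 is smaller); Rb⁺ < Se²⁻ (isoelectronic, higher Z=37 is smaller).
Placing each against Sr²⁺: smaller — V⁵⁺, Ti⁴⁺, Ca²⁺; larger — Rb⁺, Se²⁻. So 2 are larger.

2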